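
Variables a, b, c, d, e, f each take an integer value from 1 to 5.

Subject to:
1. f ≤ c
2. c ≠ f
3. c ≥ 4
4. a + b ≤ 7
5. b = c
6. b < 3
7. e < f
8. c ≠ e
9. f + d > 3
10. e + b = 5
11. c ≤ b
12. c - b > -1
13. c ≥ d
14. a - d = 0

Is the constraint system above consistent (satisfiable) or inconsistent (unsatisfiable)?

From constraints 3 and 11: b ≥ c and c ≥ 4, so b ≥ 4. From constraint 6: b ≤ 2. But 2 < 4, so no value of b works.

Unsatisfiable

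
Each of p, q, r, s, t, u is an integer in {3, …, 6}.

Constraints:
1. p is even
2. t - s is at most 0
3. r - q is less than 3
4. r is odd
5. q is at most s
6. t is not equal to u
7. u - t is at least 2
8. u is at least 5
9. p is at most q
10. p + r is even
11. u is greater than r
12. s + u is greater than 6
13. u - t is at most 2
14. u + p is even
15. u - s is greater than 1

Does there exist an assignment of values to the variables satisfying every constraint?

Unsatisfiable

Constraint 1 makes p even and constraint 4 makes r odd, so p + r must be odd. Constraint 10 says p + r is even — contradiction.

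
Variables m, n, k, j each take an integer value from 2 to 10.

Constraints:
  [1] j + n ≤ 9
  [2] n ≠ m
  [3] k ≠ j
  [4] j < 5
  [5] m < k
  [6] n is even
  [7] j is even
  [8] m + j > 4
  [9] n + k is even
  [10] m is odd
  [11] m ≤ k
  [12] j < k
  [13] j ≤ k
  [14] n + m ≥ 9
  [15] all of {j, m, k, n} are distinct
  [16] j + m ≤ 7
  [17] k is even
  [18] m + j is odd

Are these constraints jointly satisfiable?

Satisfiable

Setting (m, n, k, j) = (5, 4, 10, 2) satisfies everything: constraint 1: j + n = 6; constraint 8: m + j = 7, and the others follow.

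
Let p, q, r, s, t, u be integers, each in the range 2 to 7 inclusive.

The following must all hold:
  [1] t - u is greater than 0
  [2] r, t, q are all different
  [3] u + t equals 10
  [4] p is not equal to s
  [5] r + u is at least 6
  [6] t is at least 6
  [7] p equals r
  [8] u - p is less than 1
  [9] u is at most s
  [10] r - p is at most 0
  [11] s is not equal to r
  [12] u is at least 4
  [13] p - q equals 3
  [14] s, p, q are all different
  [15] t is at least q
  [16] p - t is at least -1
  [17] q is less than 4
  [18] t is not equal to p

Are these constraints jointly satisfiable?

One satisfying assignment is p = 5, q = 2, r = 5, s = 4, t = 6, u = 4.
For the less obvious constraints — constraint 1: t - u = 2; constraint 3: u + t = 10; constraint 5: r + u = 9 — and the others hold by inspection.

Satisfiable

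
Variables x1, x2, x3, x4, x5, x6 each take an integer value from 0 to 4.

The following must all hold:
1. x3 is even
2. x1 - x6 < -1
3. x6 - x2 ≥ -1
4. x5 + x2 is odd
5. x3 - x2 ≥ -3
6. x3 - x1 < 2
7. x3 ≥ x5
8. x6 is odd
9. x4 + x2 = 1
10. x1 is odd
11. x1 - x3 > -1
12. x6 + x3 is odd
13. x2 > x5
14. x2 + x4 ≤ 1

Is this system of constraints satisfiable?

Satisfiable

Setting (x1, x2, x3, x4, x5, x6) = (1, 1, 0, 0, 0, 3) satisfies everything: constraint 2: x1 - x6 = -2; constraint 3: x6 - x2 = 2, and the others follow.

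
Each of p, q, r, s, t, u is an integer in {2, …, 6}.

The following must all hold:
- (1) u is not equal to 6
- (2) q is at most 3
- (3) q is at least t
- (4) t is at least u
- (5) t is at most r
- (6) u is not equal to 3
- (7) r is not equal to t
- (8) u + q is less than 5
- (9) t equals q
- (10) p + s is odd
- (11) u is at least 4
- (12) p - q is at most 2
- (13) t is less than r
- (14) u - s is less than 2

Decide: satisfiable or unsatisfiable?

Unsatisfiable

From constraints 4 and 11: t ≥ u and u ≥ 4, so t ≥ 4. From constraints 2 and 3: t ≤ q and q ≤ 3, so t ≤ 3. But 3 < 4, so no value of t works.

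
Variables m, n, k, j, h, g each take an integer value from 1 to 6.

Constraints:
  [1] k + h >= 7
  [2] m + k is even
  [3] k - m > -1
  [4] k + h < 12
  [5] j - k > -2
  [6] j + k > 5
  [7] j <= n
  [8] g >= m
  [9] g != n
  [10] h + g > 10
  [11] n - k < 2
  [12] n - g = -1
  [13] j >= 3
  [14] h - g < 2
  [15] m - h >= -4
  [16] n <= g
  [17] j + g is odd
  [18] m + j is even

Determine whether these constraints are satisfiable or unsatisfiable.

Satisfiable

One satisfying assignment is m = 4, n = 4, k = 4, j = 4, h = 6, g = 5.
For the less obvious constraints — constraint 1: k + h = 10; constraint 3: k - m = 0; constraint 4: k + h = 10 — and the others hold by inspection.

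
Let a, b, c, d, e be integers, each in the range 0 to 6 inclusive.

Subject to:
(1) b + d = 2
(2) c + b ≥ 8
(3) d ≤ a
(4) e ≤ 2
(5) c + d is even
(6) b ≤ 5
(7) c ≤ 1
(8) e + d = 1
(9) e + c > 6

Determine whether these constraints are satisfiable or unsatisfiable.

Unsatisfiable

From constraint 7: c ≤ 1. From constraint 6: b ≤ 5. Hence c + b ≤ 6. But constraint 2 requires c + b ≥ 8, and 8 > 6. Contradiction.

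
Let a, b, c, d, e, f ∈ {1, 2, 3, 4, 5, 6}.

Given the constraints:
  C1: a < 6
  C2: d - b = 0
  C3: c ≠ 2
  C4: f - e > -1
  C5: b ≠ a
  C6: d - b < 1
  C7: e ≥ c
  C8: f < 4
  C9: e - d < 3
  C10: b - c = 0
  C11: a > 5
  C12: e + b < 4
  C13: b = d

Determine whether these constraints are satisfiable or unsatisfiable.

From constraint 11: a ≥ 6. From constraint 1: a ≤ 5. But 5 < 6, so no value of a works.

Unsatisfiable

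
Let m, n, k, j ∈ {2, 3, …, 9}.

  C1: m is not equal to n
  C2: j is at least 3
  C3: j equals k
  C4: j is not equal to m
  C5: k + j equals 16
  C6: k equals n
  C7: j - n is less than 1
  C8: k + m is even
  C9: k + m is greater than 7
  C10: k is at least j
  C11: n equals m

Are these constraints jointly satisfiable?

From constraints 3, 6, and 11, j = k = n = m, so j = m. But constraint 4 says j ≠ m. Contradiction.

Unsatisfiable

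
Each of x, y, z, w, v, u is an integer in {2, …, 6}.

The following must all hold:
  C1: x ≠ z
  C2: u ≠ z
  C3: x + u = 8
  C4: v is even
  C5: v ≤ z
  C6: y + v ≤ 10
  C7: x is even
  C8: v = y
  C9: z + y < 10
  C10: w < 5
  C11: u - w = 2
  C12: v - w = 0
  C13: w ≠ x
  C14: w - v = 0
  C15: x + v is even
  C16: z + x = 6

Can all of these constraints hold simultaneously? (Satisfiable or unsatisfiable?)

Satisfiable

Take x = 2, y = 4, z = 4, w = 4, v = 4, u = 6. Then constraint 3: x + u = 8; constraint 6: y + v = 8, and every other listed constraint is also met.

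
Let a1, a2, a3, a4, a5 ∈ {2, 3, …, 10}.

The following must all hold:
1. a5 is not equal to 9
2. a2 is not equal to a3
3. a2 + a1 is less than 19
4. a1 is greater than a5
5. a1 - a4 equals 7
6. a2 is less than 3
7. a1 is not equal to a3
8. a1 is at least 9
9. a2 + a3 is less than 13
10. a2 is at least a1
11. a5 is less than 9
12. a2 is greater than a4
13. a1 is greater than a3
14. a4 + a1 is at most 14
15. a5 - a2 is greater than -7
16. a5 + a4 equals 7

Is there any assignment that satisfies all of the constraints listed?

Unsatisfiable

From constraints 8 and 10: a2 ≥ a1 and a1 ≥ 9, so a2 ≥ 9. From constraint 6: a2 ≤ 2. But 2 < 9, so no value of a2 works.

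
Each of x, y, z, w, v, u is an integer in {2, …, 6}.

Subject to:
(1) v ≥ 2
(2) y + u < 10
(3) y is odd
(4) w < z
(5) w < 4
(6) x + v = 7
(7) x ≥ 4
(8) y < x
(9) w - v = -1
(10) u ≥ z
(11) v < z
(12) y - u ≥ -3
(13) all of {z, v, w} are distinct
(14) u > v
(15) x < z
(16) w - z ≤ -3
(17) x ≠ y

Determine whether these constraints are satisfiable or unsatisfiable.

The assignment x = 4, y = 3, z = 6, w = 2, v = 3, u = 6 works:
  constraint 2 holds since y + u = 9.
  constraint 6 holds since x + v = 7.
The rest check out directly.

Satisfiable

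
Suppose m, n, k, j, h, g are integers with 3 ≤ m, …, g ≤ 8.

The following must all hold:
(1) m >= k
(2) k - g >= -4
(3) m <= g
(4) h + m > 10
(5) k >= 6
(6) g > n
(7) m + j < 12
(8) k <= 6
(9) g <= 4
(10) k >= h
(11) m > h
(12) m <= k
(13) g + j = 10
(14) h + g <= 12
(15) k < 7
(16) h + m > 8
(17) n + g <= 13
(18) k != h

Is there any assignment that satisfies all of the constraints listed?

Unsatisfiable

From constraints 1 and 5: m ≥ k and k ≥ 6, so m ≥ 6. From constraints 3 and 9: m ≤ g and g ≤ 4, so m ≤ 4. But 4 < 6, so no value of m works.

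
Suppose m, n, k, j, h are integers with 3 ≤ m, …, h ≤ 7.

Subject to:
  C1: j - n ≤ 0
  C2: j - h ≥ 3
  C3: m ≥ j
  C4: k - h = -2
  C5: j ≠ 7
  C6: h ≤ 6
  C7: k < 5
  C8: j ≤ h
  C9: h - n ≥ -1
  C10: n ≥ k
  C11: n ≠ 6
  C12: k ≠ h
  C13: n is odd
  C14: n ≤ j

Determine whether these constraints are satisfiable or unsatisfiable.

Unsatisfiable

Constraints 1, 2, and 9 give j − h ≥ 3, h − n ≥ -1, n − j ≥ 0.
Adding all 3 inequalities: the left sides telescope to 0, and the right sides sum to 3 + (-1) + 0 = 2. So 0 ≥ 2, which is false.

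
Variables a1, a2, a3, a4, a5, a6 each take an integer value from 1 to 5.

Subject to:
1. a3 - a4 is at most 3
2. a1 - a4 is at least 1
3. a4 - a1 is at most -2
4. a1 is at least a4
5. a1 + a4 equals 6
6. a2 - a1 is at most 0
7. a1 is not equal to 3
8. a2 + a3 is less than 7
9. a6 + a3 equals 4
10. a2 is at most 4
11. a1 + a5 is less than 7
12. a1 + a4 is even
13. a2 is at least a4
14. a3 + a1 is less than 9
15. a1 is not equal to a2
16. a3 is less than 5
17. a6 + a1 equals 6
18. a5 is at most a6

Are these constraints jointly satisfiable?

The assignment a1 = 4, a2 = 2, a3 = 2, a4 = 2, a5 = 2, a6 = 2 works:
  constraint 1 holds since a3 - a4 = 0.
  constraint 2 holds since a1 - a4 = 2.
  constraint 3 holds since a4 - a1 = -2.
The rest check out directly.

Satisfiable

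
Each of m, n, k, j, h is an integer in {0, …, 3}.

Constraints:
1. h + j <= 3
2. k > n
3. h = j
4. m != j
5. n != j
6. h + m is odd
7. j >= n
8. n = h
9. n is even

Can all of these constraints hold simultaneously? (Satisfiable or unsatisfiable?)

From constraints 3 and 8, n = h = j, so n = j. But constraint 5 says n ≠ j. Contradiction.

Unsatisfiable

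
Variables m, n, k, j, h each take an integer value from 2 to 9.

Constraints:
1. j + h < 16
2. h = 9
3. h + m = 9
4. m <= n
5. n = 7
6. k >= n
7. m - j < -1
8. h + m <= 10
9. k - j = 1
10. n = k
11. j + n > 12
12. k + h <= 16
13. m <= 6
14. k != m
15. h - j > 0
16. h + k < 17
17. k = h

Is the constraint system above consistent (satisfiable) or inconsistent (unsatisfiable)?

Constraint 5 fixes n = 7 and constraint 2 fixes h = 9. Constraints 10 and 17 give n = k = h, so n = h. But 7 ≠ 9 — contradiction.

Unsatisfiable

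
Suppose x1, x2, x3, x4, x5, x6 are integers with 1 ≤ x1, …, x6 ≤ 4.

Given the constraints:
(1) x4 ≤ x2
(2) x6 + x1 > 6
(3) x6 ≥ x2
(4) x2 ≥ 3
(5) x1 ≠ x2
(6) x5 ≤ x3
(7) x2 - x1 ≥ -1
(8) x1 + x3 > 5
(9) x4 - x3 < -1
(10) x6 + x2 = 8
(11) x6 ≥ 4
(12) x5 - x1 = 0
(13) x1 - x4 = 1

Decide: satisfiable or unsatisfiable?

Take x1 = 3, x2 = 4, x3 = 4, x4 = 2, x5 = 3, x6 = 4. Then constraint 2: x6 + x1 = 7; constraint 7: x2 - x1 = 1; constraint 8: x1 + x3 = 7, and every other listed constraint is also met.

Satisfiable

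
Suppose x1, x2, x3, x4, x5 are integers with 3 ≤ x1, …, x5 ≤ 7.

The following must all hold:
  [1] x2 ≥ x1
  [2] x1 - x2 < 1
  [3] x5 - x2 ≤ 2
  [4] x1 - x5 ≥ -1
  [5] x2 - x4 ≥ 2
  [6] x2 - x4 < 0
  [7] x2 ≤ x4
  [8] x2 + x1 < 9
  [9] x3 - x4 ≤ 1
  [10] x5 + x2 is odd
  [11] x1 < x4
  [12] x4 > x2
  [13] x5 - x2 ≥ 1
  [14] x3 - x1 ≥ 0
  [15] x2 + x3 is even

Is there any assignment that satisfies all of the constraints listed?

Unsatisfiable

Constraints 4, 5, 9, 13, and 14 give x5 − x2 ≥ 1, x2 − x4 ≥ 2, x4 − x3 ≥ -1, x3 − x1 ≥ 0, x1 − x5 ≥ -1.
Adding all 5 inequalities: the left sides telescope to 0, and the right sides sum to 1 + 2 + (-1) + 0 + (-1) = 1. So 0 ≥ 1, which is false.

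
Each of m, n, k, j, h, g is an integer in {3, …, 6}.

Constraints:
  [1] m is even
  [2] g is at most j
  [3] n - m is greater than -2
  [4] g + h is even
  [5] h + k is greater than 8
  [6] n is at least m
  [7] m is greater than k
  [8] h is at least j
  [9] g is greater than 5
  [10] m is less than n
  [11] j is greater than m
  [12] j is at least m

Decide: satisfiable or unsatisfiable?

Satisfiable

Setting (m, n, k, j, h, g) = (4, 5, 3, 6, 6, 6) satisfies everything: constraint 1: m = 4 is even; constraint 3: n - m = 1; constraint 5: h + k = 9, and the others follow.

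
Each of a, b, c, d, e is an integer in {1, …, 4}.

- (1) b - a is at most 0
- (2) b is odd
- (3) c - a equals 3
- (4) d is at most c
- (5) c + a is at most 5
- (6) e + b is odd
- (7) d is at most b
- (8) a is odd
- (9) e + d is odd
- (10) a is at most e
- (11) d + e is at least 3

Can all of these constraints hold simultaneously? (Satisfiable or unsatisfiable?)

Satisfiable

Take a = 1, b = 1, c = 4, d = 1, e = 2. Then constraint 1: b - a = 0; constraint 3: c - a = 3, and every other listed constraint is also met.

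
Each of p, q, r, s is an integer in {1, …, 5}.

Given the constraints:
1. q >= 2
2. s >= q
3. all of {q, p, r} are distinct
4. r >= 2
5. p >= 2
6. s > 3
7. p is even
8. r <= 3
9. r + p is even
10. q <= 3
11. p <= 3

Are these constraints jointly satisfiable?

Constraints 1, 4, 5, 8, 10, and 11 confine each of q, p, r to the 2 values {2, 3}.
Constraint 3 requires all 3 of them to be distinct, but only 2 values are available — impossible by the pigeonhole principle.

Unsatisfiable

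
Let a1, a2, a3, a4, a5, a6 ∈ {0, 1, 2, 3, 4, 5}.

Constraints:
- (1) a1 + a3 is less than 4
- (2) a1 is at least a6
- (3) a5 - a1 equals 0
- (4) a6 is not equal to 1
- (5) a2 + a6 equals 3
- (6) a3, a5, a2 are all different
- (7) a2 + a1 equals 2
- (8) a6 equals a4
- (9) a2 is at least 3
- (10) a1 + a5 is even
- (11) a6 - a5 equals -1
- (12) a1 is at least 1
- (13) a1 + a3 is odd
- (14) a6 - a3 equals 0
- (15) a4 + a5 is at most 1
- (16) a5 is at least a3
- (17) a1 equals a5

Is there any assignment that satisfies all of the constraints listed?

Unsatisfiable

From constraint 9: a2 ≥ 3. From constraint 12: a1 ≥ 1. Hence a2 + a1 ≥ 4. But constraint 7 requires a2 + a1 = 2, and 2 < 4. Contradiction.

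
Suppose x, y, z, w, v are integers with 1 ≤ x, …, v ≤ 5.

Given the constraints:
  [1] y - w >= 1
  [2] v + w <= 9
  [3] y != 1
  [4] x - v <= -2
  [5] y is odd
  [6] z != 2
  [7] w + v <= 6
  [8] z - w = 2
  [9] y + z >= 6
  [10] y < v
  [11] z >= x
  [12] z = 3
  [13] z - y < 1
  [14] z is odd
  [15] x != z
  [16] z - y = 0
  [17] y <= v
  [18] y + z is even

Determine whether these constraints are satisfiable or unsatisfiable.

Satisfiable

Try x = 1, y = 3, z = 3, w = 1, v = 5.
Check constraint 1: y - w = 2; constraint 2: v + w = 6; constraint 4: x - v = -4. The remaining constraints are straightforward to verify.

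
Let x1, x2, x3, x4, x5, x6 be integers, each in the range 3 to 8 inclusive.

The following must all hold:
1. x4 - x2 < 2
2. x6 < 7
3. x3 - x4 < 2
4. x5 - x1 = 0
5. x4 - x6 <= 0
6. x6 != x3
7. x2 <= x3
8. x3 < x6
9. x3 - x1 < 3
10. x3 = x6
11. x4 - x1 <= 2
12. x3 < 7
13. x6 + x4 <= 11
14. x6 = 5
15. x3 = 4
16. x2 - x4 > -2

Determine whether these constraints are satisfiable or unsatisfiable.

Unsatisfiable

Constraint 15 fixes x3 = 4 and constraint 14 fixes x6 = 5, but constraint 10 requires x3 = x6. Since 4 ≠ 5, contradiction.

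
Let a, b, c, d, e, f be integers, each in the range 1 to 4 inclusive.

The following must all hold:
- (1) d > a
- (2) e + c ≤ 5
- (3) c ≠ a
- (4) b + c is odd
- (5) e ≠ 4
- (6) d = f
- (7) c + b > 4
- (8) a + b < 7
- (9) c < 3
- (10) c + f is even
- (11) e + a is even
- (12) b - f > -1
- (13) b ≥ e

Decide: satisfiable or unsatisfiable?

Satisfiable

Try a = 1, b = 3, c = 2, d = 2, e = 1, f = 2.
Check constraint 2: e + c = 3; constraint 7: c + b = 5; constraint 8: a + b = 4. The remaining constraints are straightforward to verify.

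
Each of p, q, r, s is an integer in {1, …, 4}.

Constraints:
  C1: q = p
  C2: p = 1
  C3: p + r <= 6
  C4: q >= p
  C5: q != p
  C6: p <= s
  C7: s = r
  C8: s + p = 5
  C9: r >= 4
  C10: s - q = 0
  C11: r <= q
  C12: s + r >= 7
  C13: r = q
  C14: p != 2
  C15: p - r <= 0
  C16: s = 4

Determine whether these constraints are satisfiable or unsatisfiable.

Unsatisfiable

Constraint 16 fixes s = 4 and constraint 2 fixes p = 1. Constraints 1, 7, and 13 give s = r = q = p, so s = p. But 4 ≠ 1 — contradiction.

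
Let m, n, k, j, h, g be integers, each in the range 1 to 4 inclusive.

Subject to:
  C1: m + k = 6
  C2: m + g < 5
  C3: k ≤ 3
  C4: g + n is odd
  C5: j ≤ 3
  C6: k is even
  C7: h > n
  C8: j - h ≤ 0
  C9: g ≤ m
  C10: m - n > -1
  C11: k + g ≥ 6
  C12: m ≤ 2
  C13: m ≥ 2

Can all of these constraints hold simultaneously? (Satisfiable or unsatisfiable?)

Unsatisfiable

From constraint 3: k ≤ 3. From constraints 9 and 12: g ≤ m ≤ 2. Hence k + g ≤ 5. But constraint 11 requires k + g ≥ 6, and 6 > 5. Contradiction.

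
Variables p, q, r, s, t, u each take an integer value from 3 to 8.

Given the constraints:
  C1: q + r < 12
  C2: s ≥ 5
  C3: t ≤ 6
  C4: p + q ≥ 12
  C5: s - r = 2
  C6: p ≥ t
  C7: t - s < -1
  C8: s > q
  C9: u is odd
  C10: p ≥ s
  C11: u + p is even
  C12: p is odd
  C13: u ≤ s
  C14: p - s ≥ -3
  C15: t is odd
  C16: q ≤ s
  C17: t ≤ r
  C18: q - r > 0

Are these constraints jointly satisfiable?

The assignment p = 7, q = 6, r = 5, s = 7, t = 3, u = 7 works:
  constraint 1 holds since q + r = 11.
  constraint 4 holds since p + q = 13.
The rest check out directly.

Satisfiable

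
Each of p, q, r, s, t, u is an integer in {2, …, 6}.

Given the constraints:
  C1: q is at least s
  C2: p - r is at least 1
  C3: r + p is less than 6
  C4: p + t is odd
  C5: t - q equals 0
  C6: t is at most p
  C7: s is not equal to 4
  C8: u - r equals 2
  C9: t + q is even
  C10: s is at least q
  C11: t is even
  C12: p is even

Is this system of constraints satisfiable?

Unsatisfiable

Constraint 12 makes p even and constraint 11 makes t even, so p + t must be even. Constraint 4 says p + t is odd — contradiction.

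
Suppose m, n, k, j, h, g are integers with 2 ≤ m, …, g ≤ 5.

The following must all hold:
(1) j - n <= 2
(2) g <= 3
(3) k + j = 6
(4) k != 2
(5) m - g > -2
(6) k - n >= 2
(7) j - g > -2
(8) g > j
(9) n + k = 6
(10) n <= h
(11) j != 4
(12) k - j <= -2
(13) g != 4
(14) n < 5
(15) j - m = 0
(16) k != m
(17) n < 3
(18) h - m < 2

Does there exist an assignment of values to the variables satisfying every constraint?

Unsatisfiable

Constraints 1, 6, and 12 give n − j ≥ -2, j − k ≥ 2, k − n ≥ 2.
Adding all 3 inequalities: the left sides telescope to 0, and the right sides sum to (-2) + 2 + 2 = 2. So 0 ≥ 2, which is false.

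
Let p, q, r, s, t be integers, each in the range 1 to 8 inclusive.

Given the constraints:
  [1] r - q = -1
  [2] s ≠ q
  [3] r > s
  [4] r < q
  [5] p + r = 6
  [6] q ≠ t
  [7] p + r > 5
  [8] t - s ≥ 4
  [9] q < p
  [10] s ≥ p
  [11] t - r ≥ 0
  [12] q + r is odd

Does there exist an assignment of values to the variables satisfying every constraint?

Constraints 3, 4, 9, and 10 give s < r, r < q, q < p, p ≤ s. Chaining: s < r < q < p ≤ s, which forces s < s — impossible.

Unsatisfiable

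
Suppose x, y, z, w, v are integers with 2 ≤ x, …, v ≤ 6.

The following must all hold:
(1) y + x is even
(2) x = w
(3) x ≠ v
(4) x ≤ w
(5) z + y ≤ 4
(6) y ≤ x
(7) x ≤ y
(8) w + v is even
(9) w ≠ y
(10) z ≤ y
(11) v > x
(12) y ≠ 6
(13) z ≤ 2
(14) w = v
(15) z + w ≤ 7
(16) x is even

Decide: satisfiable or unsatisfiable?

From constraints 2 and 14, x = w = v, so x = v. But constraint 3 says x ≠ v. Contradiction.

Unsatisfiable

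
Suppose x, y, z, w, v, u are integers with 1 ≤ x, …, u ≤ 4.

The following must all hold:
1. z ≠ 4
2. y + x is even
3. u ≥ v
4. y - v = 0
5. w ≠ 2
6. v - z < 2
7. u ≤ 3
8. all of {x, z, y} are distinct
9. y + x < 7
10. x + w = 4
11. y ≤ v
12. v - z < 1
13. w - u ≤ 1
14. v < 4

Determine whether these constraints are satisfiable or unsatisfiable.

Satisfiable

One satisfying assignment is x = 3, y = 1, z = 2, w = 1, v = 1, u = 1.
For the less obvious constraints — constraint 4: y - v = 0; constraint 6: v - z = -1; constraint 9: y + x = 4 — and the others hold by inspection.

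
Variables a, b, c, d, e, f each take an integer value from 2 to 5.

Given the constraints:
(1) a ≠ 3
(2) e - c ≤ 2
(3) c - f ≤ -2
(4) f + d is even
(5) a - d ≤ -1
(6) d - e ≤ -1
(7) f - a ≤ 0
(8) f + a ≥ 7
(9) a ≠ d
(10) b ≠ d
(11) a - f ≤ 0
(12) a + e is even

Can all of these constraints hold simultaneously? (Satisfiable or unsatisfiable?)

Unsatisfiable

Constraints 2, 3, 5, 6, and 7 give c − e ≥ -2, e − d ≥ 1, d − a ≥ 1, a − f ≥ 0, f − c ≥ 2.
Adding all 5 inequalities: the left sides telescope to 0, and the right sides sum to (-2) + 1 + 1 + 0 + 2 = 2. So 0 ≥ 2, which is false.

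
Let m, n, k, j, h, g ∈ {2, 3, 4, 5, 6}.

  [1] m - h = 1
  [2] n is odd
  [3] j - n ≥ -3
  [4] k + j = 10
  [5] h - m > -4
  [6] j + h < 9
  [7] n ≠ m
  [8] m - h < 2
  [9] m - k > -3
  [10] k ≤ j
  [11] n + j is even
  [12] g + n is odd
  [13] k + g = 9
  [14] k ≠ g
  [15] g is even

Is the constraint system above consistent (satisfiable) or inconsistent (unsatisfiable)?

Satisfiable

Setting (m, n, k, j, h, g) = (4, 5, 5, 5, 3, 4) satisfies everything: constraint 1: m - h = 1; constraint 3: j - n = 0; constraint 4: k + j = 10, and the others follow.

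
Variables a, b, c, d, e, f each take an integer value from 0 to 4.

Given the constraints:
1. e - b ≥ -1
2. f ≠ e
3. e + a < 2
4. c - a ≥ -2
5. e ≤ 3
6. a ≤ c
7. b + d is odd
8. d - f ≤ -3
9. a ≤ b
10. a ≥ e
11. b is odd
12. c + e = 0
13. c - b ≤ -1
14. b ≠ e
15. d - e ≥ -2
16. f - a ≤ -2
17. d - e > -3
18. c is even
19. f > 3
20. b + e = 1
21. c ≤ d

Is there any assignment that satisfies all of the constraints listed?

Unsatisfiable

Constraints 1, 4, 8, 13, 15, and 16 give d − e ≥ -2, e − b ≥ -1, b − c ≥ 1, c − a ≥ -2, a − f ≥ 2, f − d ≥ 3.
Adding all 6 inequalities: the left sides telescope to 0, and the right sides sum to (-2) + (-1) + 1 + (-2) + 2 + 3 = 1. So 0 ≥ 1, which is false.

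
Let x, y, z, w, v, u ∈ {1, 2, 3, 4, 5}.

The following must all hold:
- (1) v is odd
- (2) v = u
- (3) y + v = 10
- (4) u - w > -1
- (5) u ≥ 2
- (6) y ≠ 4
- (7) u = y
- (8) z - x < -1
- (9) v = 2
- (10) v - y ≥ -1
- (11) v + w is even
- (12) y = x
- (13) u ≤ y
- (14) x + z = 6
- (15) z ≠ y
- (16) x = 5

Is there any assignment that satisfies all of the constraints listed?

Unsatisfiable

Constraint 9 fixes v = 2 and constraint 16 fixes x = 5. Constraints 2, 7, and 12 give v = u = y = x, so v = x. But 2 ≠ 5 — contradiction.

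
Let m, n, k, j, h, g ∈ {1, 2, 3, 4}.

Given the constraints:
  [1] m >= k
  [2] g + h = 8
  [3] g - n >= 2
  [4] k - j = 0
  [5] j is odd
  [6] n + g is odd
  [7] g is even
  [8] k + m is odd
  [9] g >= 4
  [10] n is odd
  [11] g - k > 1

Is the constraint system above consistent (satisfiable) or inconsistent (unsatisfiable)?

Take m = 4, n = 1, k = 1, j = 1, h = 4, g = 4. Then constraint 2: g + h = 8; constraint 3: g - n = 3; constraint 4: k - j = 0, and every other listed constraint is also met.

Satisfiable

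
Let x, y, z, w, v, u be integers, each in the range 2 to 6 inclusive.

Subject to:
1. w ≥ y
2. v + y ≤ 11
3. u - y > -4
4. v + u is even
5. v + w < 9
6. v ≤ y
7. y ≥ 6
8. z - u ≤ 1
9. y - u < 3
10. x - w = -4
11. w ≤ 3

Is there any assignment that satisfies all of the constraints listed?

From constraint 7: y ≥ 6. From constraints 1 and 11: y ≤ w and w ≤ 3, so y ≤ 3. But 3 < 6, so no value of y works.

Unsatisfiable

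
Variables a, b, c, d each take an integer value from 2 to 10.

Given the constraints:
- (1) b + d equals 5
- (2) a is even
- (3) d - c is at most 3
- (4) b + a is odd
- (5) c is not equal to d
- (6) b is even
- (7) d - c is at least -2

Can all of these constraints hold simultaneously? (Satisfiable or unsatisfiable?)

Constraint 6 makes b even and constraint 2 makes a even, so b + a must be even. Constraint 4 says b + a is odd — contradiction.

Unsatisfiable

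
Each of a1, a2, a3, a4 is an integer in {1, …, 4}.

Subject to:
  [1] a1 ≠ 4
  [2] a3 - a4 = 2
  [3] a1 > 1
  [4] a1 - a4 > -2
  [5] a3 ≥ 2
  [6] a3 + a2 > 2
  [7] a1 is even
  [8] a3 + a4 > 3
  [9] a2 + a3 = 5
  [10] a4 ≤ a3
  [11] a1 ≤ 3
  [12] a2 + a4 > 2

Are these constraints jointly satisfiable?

Satisfiable

Take a1 = 2, a2 = 2, a3 = 3, a4 = 1. Then constraint 2: a3 - a4 = 2; constraint 4: a1 - a4 = 1; constraint 6: a3 + a2 = 5, and every other listed constraint is also met.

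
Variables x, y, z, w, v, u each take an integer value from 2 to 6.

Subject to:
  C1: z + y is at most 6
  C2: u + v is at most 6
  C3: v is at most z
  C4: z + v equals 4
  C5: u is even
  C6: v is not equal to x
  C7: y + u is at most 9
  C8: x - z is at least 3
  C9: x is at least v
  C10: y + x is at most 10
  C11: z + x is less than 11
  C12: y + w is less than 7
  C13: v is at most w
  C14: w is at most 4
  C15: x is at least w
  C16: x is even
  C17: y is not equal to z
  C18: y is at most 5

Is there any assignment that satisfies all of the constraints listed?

Satisfiable

Try x = 6, y = 4, z = 2, w = 2, v = 2, u = 4.
Check constraint 1: z + y = 6; constraint 2: u + v = 6. The remaining constraints are straightforward to verify.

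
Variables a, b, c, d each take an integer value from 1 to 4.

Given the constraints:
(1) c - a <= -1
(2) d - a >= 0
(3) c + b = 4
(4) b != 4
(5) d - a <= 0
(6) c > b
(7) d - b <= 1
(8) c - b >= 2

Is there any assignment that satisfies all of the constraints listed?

Unsatisfiable

Constraints 1, 2, 7, and 8 give d − a ≥ 0, a − c ≥ 1, c − b ≥ 2, b − d ≥ -1.
Adding all 4 inequalities: the left sides telescope to 0, and the right sides sum to 0 + 1 + 2 + (-1) = 2. So 0 ≥ 2, which is false.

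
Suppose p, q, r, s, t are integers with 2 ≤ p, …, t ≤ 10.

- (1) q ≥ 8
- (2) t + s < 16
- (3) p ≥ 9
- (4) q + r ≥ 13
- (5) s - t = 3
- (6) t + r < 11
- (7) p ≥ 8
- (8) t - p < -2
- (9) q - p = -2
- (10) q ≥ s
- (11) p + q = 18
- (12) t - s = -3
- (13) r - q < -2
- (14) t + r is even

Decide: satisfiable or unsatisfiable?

Try p = 10, q = 8, r = 5, s = 8, t = 5.
Check constraint 2: t + s = 13; constraint 4: q + r = 13. The remaining constraints are straightforward to verify.

Satisfiable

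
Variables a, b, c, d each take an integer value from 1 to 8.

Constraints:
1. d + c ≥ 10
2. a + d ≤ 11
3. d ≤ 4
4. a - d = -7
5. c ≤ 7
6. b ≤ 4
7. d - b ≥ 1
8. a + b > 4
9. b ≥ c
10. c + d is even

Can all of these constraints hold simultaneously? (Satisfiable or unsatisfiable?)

Unsatisfiable

From constraint 3: d ≤ 4. From constraints 6 and 9: c ≤ b ≤ 4. Hence d + c ≤ 8. But constraint 1 requires d + c ≥ 10, and 10 > 8. Contradiction.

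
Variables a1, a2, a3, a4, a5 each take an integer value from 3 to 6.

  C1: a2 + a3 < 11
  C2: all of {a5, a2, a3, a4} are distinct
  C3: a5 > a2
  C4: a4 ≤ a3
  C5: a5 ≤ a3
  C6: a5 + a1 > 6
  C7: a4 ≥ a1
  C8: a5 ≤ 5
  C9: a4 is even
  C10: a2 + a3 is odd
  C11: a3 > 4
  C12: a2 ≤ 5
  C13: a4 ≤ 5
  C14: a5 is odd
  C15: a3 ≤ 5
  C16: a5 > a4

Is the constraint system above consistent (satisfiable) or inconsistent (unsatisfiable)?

Constraints 8, 12, 13, and 15 confine each of a5, a2, a3, a4 to the 3 values {3, …, 5} (the domain already gives each ≥ 3).
Constraint 2 requires all 4 of them to be distinct, but only 3 values are available — impossible by the pigeonhole principle.

Unsatisfiable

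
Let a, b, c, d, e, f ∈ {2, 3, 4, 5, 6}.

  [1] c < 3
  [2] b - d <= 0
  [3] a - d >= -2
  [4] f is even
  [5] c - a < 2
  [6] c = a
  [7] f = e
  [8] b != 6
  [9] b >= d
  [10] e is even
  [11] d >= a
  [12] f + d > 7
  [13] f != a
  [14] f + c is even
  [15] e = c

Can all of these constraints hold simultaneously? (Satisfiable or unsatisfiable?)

From constraints 6, 7, and 15, f = e = c = a, so f = a. But constraint 13 says f ≠ a. Contradiction.

Unsatisfiable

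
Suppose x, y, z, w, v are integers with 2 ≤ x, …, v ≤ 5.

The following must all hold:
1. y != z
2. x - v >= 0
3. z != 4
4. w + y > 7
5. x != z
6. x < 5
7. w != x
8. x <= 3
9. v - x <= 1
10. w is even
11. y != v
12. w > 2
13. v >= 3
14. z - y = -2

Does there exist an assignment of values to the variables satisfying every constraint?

One satisfying assignment is x = 3, y = 4, z = 2, w = 4, v = 3.
For the less obvious constraints — constraint 2: x - v = 0; constraint 4: w + y = 8 — and the others hold by inspection.

Satisfiable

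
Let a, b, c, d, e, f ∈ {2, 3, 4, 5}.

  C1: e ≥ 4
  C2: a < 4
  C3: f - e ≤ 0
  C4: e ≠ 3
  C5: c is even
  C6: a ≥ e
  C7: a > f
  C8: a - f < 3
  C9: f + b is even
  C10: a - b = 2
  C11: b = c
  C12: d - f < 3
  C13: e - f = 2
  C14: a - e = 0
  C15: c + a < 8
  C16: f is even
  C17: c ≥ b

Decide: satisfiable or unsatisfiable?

From constraints 1 and 6: a ≥ e and e ≥ 4, so a ≥ 4. From constraint 2: a ≤ 3. But 3 < 4, so no value of a works.

Unsatisfiable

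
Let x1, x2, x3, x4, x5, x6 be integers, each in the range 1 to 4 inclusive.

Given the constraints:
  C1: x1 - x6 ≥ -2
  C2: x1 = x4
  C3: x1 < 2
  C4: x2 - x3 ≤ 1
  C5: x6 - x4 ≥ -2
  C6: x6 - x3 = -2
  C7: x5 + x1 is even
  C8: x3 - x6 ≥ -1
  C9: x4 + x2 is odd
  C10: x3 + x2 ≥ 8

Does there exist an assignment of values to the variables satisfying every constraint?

Satisfiable

One satisfying assignment is x1 = 1, x2 = 4, x3 = 4, x4 = 1, x5 = 3, x6 = 2.
For the less obvious constraints — constraint 1: x1 - x6 = -1; constraint 4: x2 - x3 = 0; constraint 5: x6 - x4 = 1 — and the others hold by inspection.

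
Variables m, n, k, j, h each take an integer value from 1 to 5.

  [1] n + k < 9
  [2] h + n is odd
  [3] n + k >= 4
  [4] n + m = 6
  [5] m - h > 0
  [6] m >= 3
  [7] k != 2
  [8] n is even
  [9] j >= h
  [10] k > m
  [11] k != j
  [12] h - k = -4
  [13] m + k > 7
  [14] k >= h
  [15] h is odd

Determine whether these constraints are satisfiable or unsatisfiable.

Take m = 4, n = 2, k = 5, j = 1, h = 1. Then constraint 1: n + k = 7; constraint 3: n + k = 7, and every other listed constraint is also met.

Satisfiable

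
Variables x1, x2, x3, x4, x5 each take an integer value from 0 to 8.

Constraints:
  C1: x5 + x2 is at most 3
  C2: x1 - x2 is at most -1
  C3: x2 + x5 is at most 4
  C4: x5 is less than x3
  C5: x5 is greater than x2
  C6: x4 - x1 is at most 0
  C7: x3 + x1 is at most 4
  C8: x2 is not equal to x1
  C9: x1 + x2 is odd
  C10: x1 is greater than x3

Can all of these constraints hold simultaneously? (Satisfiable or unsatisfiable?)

Constraints 2, 4, 5, and 10 give x2 < x5, x5 < x3, x3 < x1, x1 < x2. Chaining: x2 < x5 < x3 < x1 < x2, which forces x2 < x2 — impossible.

Unsatisfiable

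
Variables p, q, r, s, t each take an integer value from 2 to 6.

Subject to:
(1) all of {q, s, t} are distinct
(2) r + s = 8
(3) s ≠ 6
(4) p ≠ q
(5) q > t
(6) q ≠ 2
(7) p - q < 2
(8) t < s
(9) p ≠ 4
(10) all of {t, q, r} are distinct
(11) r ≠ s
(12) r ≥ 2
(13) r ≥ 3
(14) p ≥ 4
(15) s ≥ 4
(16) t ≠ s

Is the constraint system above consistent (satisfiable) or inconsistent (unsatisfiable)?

Satisfiable

Try p = 5, q = 6, r = 3, s = 5, t = 2.
Check constraint 1: values 6, 5, 2 are distinct; constraint 2: r + s = 8; constraint 7: p - q = -1. The remaining constraints are straightforward to verify.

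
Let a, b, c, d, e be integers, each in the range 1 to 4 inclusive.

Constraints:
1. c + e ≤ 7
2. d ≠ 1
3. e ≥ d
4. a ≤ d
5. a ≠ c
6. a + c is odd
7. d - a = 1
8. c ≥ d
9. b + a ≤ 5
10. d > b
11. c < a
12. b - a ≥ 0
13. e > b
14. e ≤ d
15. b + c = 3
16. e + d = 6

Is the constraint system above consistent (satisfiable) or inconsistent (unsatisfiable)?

Constraints 8, 11, 12, 13, and 14 give c < a, a ≤ b, b < e, e ≤ d, d ≤ c. Chaining: c < a ≤ b < e ≤ d ≤ c, which forces c < c — impossible.

Unsatisfiable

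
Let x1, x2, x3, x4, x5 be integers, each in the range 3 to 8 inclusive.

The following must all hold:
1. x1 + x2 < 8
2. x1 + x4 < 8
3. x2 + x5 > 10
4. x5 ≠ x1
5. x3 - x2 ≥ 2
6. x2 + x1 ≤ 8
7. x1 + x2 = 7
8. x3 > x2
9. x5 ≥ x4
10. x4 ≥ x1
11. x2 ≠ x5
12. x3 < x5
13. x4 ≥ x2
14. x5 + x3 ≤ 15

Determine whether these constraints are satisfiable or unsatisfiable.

Satisfiable

Try x1 = 3, x2 = 4, x3 = 7, x4 = 4, x5 = 8.
Check constraint 1: x1 + x2 = 7; constraint 2: x1 + x4 = 7. The remaining constraints are straightforward to verify.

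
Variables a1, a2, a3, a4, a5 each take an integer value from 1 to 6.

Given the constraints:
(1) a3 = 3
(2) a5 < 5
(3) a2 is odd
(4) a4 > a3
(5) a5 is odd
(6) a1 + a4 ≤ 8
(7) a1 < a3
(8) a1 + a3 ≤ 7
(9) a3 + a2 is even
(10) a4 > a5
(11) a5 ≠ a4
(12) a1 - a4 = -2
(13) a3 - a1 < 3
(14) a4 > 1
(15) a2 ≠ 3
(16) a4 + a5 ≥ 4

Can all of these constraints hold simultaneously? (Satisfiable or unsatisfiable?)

The assignment a1 = 2, a2 = 5, a3 = 3, a4 = 4, a5 = 3 works:
  constraint 6 holds since a1 + a4 = 6.
  constraint 8 holds since a1 + a3 = 5.
The rest check out directly.

Satisfiable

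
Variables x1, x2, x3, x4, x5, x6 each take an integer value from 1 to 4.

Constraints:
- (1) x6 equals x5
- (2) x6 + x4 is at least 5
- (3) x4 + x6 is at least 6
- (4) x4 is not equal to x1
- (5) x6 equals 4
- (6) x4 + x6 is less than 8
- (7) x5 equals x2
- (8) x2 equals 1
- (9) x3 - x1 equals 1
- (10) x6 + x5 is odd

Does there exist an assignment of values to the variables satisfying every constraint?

Constraint 5 fixes x6 = 4 and constraint 8 fixes x2 = 1. Constraints 1 and 7 give x6 = x5 = x2, so x6 = x2. But 4 ≠ 1 — contradiction.

Unsatisfiable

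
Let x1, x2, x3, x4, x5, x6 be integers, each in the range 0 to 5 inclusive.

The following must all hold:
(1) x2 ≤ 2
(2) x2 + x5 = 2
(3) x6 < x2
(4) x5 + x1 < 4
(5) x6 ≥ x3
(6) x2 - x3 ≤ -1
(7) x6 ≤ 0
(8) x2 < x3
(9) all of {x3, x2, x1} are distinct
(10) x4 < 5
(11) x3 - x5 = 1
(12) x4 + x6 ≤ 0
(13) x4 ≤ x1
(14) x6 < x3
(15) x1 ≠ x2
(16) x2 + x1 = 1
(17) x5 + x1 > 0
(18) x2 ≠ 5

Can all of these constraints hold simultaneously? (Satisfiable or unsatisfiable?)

Unsatisfiable

Constraints 3, 5, and 8 give x2 < x3, x3 ≤ x6, x6 < x2. Chaining: x2 < x3 ≤ x6 < x2, which forces x2 < x2 — impossible.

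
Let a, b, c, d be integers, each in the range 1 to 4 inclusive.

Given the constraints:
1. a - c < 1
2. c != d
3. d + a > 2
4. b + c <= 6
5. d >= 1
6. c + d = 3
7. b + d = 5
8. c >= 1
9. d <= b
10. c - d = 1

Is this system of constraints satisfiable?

Satisfiable

Setting (a, b, c, d) = (2, 4, 2, 1) satisfies everything: constraint 1: a - c = 0; constraint 3: d + a = 3, and the others follow.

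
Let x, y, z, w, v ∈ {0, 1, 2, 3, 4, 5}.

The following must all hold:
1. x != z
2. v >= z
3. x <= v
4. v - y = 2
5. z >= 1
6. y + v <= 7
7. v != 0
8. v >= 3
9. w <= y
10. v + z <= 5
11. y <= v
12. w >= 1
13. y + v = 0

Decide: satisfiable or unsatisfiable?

Unsatisfiable

From constraints 9 and 12: y ≥ w ≥ 1. From constraints 2 and 5: v ≥ z ≥ 1. Hence y + v ≥ 2. But constraint 13 requires y + v = 0, and 0 < 2. Contradiction.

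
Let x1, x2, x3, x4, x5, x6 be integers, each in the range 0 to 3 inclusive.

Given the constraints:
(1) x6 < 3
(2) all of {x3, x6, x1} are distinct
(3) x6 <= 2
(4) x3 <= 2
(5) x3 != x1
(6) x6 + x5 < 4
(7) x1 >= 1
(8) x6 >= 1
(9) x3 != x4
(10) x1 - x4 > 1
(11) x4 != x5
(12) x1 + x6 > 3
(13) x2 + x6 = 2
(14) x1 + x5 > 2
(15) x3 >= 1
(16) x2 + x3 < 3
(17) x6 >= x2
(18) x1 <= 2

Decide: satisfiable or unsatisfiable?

Constraints 3, 4, 7, 8, 15, and 18 confine each of x3, x6, x1 to the 2 values {1, 2}.
Constraint 2 requires all 3 of them to be distinct, but only 2 values are available — impossible by the pigeonhole principle.

Unsatisfiable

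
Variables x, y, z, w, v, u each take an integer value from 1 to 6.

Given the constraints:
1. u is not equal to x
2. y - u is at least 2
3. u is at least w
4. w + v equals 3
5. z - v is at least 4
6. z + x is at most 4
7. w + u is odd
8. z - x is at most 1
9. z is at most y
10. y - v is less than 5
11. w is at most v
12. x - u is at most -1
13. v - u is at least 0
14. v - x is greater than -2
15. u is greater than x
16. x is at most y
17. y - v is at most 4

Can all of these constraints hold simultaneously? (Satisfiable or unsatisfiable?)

Constraints 2, 5, 8, 12, and 17 give z − v ≥ 4, v − y ≥ -4, y − u ≥ 2, u − x ≥ 1, x − z ≥ -1.
Adding all 5 inequalities: the left sides telescope to 0, and the right sides sum to 4 + (-4) + 2 + 1 + (-1) = 2. So 0 ≥ 2, which is false.

Unsatisfiable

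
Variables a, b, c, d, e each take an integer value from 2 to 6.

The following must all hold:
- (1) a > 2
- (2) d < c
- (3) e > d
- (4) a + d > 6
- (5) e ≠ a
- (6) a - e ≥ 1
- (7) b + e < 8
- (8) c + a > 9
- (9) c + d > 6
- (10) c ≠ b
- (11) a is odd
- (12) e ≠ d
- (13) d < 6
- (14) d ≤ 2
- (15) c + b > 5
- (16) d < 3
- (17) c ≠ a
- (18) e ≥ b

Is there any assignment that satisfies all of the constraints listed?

Satisfiable

Setting (a, b, c, d, e) = (5, 2, 6, 2, 4) satisfies everything: constraint 4: a + d = 7; constraint 6: a - e = 1; constraint 7: b + e = 6, and the others follow.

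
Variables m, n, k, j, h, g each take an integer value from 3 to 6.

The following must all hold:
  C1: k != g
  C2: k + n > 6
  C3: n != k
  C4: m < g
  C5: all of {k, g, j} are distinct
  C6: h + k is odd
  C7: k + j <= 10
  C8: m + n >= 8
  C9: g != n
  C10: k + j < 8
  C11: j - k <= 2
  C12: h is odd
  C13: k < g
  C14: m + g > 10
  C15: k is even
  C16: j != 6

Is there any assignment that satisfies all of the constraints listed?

Satisfiable

Take m = 5, n = 5, k = 4, j = 3, h = 5, g = 6. Then constraint 2: k + n = 9; constraint 7: k + j = 7, and every other listed constraint is also met.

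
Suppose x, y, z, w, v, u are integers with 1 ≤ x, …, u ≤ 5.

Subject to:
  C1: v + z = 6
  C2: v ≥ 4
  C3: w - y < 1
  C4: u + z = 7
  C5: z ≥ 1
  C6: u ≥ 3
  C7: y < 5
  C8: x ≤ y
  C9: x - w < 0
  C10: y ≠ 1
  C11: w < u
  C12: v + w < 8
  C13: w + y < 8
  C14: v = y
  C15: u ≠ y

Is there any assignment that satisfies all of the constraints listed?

Setting (x, y, z, w, v, u) = (2, 4, 2, 3, 4, 5) satisfies everything: constraint 1: v + z = 6; constraint 3: w - y = -1; constraint 4: u + z = 7, and the others follow.

Satisfiable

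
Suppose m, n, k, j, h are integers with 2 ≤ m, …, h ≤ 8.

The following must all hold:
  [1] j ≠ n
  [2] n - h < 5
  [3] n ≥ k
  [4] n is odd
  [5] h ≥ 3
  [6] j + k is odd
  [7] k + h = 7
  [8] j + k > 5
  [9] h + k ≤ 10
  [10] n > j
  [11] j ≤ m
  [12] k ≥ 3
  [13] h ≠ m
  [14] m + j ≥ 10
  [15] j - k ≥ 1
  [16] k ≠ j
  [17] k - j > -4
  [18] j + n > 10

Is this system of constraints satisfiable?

Satisfiable

Setting (m, n, k, j, h) = (6, 7, 3, 4, 4) satisfies everything: constraint 2: n - h = 3; constraint 7: k + h = 7, and the others follow.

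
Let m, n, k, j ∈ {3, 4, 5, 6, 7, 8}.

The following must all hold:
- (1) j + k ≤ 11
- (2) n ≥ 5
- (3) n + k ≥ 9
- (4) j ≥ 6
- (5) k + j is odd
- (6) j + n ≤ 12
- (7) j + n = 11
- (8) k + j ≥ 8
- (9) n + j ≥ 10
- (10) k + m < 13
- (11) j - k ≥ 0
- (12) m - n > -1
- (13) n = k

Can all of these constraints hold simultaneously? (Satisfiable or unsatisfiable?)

Satisfiable

Take m = 7, n = 5, k = 5, j = 6. Then constraint 1: j + k = 11; constraint 3: n + k = 10, and every other listed constraint is also met.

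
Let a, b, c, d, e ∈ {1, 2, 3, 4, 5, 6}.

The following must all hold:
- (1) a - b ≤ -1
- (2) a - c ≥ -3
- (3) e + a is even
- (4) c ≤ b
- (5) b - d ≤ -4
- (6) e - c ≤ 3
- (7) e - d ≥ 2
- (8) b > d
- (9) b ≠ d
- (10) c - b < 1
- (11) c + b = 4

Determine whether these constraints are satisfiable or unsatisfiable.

Unsatisfiable

Constraints 1, 2, 5, 6, and 7 give b − a ≥ 1, a − c ≥ -3, c − e ≥ -3, e − d ≥ 2, d − b ≥ 4.
Adding all 5 inequalities: the left sides telescope to 0, and the right sides sum to 1 + (-3) + (-3) + 2 + 4 = 1. So 0 ≥ 1, which is false.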